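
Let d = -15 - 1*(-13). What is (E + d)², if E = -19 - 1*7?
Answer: 784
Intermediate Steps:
d = -2 (d = -15 + 13 = -2)
E = -26 (E = -19 - 7 = -26)
(E + d)² = (-26 - 2)² = (-28)² = 784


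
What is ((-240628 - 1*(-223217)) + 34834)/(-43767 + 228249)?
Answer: 17423/184482 ≈ 0.094443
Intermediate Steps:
((-240628 - 1*(-223217)) + 34834)/(-43767 + 228249) = ((-240628 + 223217) + 34834)/184482 = (-17411 + 34834)*(1/184482) = 17423*(1/184482) = 17423/184482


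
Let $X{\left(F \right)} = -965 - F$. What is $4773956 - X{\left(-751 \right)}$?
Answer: $4774170$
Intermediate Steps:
$4773956 - X{\left(-751 \right)} = 4773956 - \left(-965 - -751\right) = 4773956 - \left(-965 + 751\right) = 4773956 - -214 = 4773956 + 214 = 4774170$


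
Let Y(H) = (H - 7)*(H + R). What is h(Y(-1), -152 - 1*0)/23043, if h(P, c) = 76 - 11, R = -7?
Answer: 65/23043 ≈ 0.0028208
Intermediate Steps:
Y(H) = (-7 + H)**2 (Y(H) = (H - 7)*(H - 7) = (-7 + H)*(-7 + H) = (-7 + H)**2)
h(P, c) = 65
h(Y(-1), -152 - 1*0)/23043 = 65/23043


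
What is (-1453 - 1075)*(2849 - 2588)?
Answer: -659808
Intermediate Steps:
(-1453 - 1075)*(2849 - 2588) = -2528*261 = -659808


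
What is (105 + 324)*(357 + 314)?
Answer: 287859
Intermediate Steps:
(105 + 324)*(357 + 314) = 429*671 = 287859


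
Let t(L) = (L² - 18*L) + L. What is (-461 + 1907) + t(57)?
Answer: 3726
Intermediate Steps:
t(L) = L² - 17*L
(-461 + 1907) + t(57) = (-461 + 1907) + 57*(-17 + 57) = 1446 + 57*40 = 1446 + 2280 = 3726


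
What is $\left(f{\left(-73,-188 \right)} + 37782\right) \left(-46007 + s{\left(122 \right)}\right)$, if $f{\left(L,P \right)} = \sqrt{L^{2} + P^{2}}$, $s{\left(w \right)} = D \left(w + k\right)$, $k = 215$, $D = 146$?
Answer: $120713490 + 3195 \sqrt{40673} \approx 1.2136 \cdot 10^{8}$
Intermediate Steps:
$s{\left(w \right)} = 31390 + 146 w$ ($s{\left(w \right)} = 146 \left(w + 215\right) = 146 \left(215 + w\right) = 31390 + 146 w$)
$\left(f{\left(-73,-188 \right)} + 37782\right) \left(-46007 + s{\left(122 \right)}\right) = \left(\sqrt{\left(-73\right)^{2} + \left(-188\right)^{2}} + 37782\right) \left(-46007 + \left(31390 + 146 \cdot 122\right)\right) = \left(\sqrt{5329 + 35344} + 37782\right) \left(-46007 + \left(31390 + 17812\right)\right) = \left(\sqrt{40673} + 37782\right) \left(-46007 + 49202\right) = \left(37782 + \sqrt{40673}\right) 3195 = 120713490 + 3195 \sqrt{40673}$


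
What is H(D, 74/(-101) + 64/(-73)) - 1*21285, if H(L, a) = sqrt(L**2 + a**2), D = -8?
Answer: -21285 + 2*sqrt(904978553)/7373 ≈ -21277.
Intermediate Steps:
H(D, 74/(-101) + 64/(-73)) - 1*21285 = sqrt((-8)**2 + (74/(-101) + 64/(-73))**2) - 1*21285 = sqrt(64 + (74*(-1/101) + 64*(-1/73))**2) - 21285 = sqrt(64 + (-74/101 - 64/73)**2) - 21285 = sqrt(64 + (-11866/7373)**2) - 21285 = sqrt(64 + 140801956/54361129) - 21285 = sqrt(3619914212/54361129) - 21285 = 2*sqrt(904978553)/7373 - 21285 = -21285 + 2*sqrt(904978553)/7373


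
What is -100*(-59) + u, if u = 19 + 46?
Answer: 5965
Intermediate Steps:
u = 65
-100*(-59) + u = -100*(-59) + 65 = 5900 + 65 = 5965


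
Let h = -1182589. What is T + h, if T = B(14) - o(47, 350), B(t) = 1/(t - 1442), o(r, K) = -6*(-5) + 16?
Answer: -1688802781/1428 ≈ -1.1826e+6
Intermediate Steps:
o(r, K) = 46 (o(r, K) = 30 + 16 = 46)
B(t) = 1/(-1442 + t)
T = -65689/1428 (T = 1/(-1442 + 14) - 1*46 = 1/(-1428) - 46 = -1/1428 - 46 = -65689/1428 ≈ -46.001)
T + h = -65689/1428 - 1182589 = -1688802781/1428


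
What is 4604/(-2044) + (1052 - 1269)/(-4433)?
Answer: -161016/73073 ≈ -2.2035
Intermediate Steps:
4604/(-2044) + (1052 - 1269)/(-4433) = 4604*(-1/2044) - 217*(-1/4433) = -1151/511 + 7/143 = -161016/73073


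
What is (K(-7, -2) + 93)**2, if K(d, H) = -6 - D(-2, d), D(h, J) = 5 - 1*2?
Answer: 7056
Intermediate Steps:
D(h, J) = 3 (D(h, J) = 5 - 2 = 3)
K(d, H) = -9 (K(d, H) = -6 - 1*3 = -6 - 3 = -9)
(K(-7, -2) + 93)**2 = (-9 + 93)**2 = 84**2 = 7056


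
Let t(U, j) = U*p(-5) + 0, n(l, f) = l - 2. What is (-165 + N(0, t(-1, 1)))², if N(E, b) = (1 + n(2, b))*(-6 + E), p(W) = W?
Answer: 29241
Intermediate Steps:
n(l, f) = -2 + l
t(U, j) = -5*U (t(U, j) = U*(-5) + 0 = -5*U + 0 = -5*U)
N(E, b) = -6 + E (N(E, b) = (1 + (-2 + 2))*(-6 + E) = (1 + 0)*(-6 + E) = 1*(-6 + E) = -6 + E)
(-165 + N(0, t(-1, 1)))² = (-165 + (-6 + 0))² = (-165 - 6)² = (-171)² = 29241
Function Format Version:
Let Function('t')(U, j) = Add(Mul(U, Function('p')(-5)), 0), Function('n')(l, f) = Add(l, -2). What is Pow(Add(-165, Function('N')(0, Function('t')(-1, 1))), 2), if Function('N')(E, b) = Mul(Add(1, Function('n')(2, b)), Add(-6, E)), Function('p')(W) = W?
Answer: 29241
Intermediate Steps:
Function('n')(l, f) = Add(-2, l)
Function('t')(U, j) = Mul(-5, U) (Function('t')(U, j) = Add(Mul(U, -5), 0) = Add(Mul(-5, U), 0) = Mul(-5, U))
Function('N')(E, b) = Add(-6, E) (Function('N')(E, b) = Mul(Add(1, Add(-2, 2)), Add(-6, E)) = Mul(Add(1, 0), Add(-6, E)) = Mul(1, Add(-6, E)) = Add(-6, E))
Pow(Add(-165, Function('N')(0, Function('t')(-1, 1))), 2) = Pow(Add(-165, Add(-6, 0)), 2) = Pow(Add(-165, -6), 2) = Pow(-171, 2) = 29241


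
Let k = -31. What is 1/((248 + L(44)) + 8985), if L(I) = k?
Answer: 1/9202 ≈ 0.00010867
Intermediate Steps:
L(I) = -31
1/((248 + L(44)) + 8985) = 1/((248 - 31) + 8985) = 1/(217 + 8985) = 1/9202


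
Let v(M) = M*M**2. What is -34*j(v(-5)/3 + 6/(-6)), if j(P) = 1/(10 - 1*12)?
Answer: 17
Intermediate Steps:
v(M) = M**3
j(P) = -1/2 (j(P) = 1/(10 - 12) = 1/(-2) = -1/2)
-34*j(v(-5)/3 + 6/(-6)) = -34*(-1/2) = 17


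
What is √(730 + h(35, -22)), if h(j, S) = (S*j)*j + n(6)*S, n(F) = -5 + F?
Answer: I*√26242 ≈ 161.99*I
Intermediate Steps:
h(j, S) = S + S*j² (h(j, S) = (S*j)*j + (-5 + 6)*S = S*j² + 1*S = S*j² + S = S + S*j²)
√(730 + h(35, -22)) = √(730 - 22*(1 + 35²)) = √(730 - 22*(1 + 1225)) = √(730 - 22*1226) = √(730 - 26972) = √(-26242) = I*√26242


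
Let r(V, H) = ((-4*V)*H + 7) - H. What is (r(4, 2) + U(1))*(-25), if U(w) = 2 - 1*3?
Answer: 700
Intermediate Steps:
U(w) = -1 (U(w) = 2 - 3 = -1)
r(V, H) = 7 - H - 4*H*V (r(V, H) = (-4*H*V + 7) - H = (7 - 4*H*V) - H = 7 - H - 4*H*V)
(r(4, 2) + U(1))*(-25) = ((7 - 1*2 - 4*2*4) - 1)*(-25) = ((7 - 2 - 32) - 1)*(-25) = (-27 - 1)*(-25) = -28*(-25) = 700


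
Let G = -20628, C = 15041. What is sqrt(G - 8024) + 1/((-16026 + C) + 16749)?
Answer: 1/15764 + 2*I*sqrt(7163) ≈ 6.3436e-5 + 169.27*I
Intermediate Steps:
sqrt(G - 8024) + 1/((-16026 + C) + 16749) = sqrt(-20628 - 8024) + 1/((-16026 + 15041) + 16749) = sqrt(-28652) + 1/(-985 + 16749) = 2*I*sqrt(7163) + 1/15764 = 1/15764 + 2*I*sqrt(7163)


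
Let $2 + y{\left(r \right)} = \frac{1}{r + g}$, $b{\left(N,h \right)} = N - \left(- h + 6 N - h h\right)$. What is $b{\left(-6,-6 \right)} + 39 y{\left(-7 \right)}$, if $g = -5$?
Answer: $- \frac{85}{4} \approx -21.25$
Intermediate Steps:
$b{\left(N,h \right)} = h + h^{2} - 5 N$ ($b{\left(N,h \right)} = N - \left(- h - h^{2} + 6 N\right) = N + \left(h + h^{2} - 6 N\right) = h + h^{2} - 5 N$)
$y{\left(r \right)} = -2 + \frac{1}{-5 + r}$ ($y{\left(r \right)} = -2 + \frac{1}{r - 5} = -2 + \frac{1}{-5 + r}$)
$b{\left(-6,-6 \right)} + 39 y{\left(-7 \right)} = \left(-6 + \left(-6\right)^{2} - -30\right) + 39 \frac{11 - -14}{-5 - 7} = \left(-6 + 36 + 30\right) + 39 \frac{11 + 14}{-12} = 60 + 39 \left(\left(- \frac{1}{12}\right) 25\right) = 60 + 39 \left(- \frac{25}{12}\right) = 60 - \frac{325}{4} = - \frac{85}{4}$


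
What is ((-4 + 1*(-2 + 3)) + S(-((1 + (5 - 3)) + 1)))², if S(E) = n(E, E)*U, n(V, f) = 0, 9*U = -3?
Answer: 9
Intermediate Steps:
U = -⅓ (U = (⅑)*(-3) = -⅓ ≈ -0.33333)
S(E) = 0 (S(E) = 0*(-⅓) = 0)
((-4 + 1*(-2 + 3)) + S(-((1 + (5 - 3)) + 1)))² = ((-4 + 1*(-2 + 3)) + 0)² = ((-4 + 1*1) + 0)² = ((-4 + 1) + 0)² = (-3 + 0)² = (-3)² = 9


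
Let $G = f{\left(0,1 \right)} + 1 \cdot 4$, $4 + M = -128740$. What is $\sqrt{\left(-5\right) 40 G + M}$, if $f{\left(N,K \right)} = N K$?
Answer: $2 i \sqrt{32386} \approx 359.92 i$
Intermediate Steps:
$M = -128744$ ($M = -4 - 128740 = -128744$)
$f{\left(N,K \right)} = K N$
$G = 4$ ($G = 1 \cdot 0 + 1 \cdot 4 = 0 + 4 = 4$)
$\sqrt{\left(-5\right) 40 G + M} = \sqrt{\left(-5\right) 40 \cdot 4 - 128744} = \sqrt{\left(-200\right) 4 - 128744} = \sqrt{-800 - 128744} = \sqrt{-129544} = 2 i \sqrt{32386}$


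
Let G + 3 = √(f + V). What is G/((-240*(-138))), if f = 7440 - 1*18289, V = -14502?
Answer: -1/11040 + I*√25351/33120 ≈ -9.058e-5 + 0.0048074*I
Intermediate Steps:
f = -10849 (f = 7440 - 18289 = -10849)
G = -3 + I*√25351 (G = -3 + √(-10849 - 14502) = -3 + √(-25351) = -3 + I*√25351 ≈ -3.0 + 159.22*I)
G/((-240*(-138))) = (-3 + I*√25351)/((-240*(-138))) = (-3 + I*√25351)/33120 = (-3 + I*√25351)*(1/33120) = -1/11040 + I*√25351/33120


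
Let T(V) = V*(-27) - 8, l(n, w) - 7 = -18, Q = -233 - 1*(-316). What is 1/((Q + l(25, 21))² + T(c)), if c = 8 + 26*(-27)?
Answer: 1/23914 ≈ 4.1817e-5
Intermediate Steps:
c = -694 (c = 8 - 702 = -694)
Q = 83 (Q = -233 + 316 = 83)
l(n, w) = -11 (l(n, w) = 7 - 18 = -11)
T(V) = -8 - 27*V (T(V) = -27*V - 8 = -8 - 27*V)
1/((Q + l(25, 21))² + T(c)) = 1/((83 - 11)² + (-8 - 27*(-694))) = 1/(72² + (-8 + 18738)) = 1/(5184 + 18730) = 1/23914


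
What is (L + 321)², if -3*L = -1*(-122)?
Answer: 707281/9 ≈ 78587.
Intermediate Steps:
L = -122/3 (L = -(-1)*(-122)/3 = -⅓*122 = -122/3 ≈ -40.667)
(L + 321)² = (-122/3 + 321)² = (841/3)² = 707281/9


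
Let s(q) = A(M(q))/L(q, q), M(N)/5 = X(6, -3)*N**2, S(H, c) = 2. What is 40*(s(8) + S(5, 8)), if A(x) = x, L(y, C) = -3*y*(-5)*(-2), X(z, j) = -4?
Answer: 880/3 ≈ 293.33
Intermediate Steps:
L(y, C) = -30*y (L(y, C) = -(-15)*y*(-2) = (15*y)*(-2) = -30*y)
M(N) = -20*N**2 (M(N) = 5*(-4*N**2) = -20*N**2)
s(q) = 2*q/3 (s(q) = (-20*q**2)/((-30*q)) = (-20*q**2)*(-1/(30*q)) = 2*q/3)
40*(s(8) + S(5, 8)) = 40*((2/3)*8 + 2) = 40*(16/3 + 2) = 40*(22/3) = 880/3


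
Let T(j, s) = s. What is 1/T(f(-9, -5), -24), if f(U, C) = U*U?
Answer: -1/24 ≈ -0.041667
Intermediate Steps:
f(U, C) = U²
1/T(f(-9, -5), -24) = 1/(-24) = -1/24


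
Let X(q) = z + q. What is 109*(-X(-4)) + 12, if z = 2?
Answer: 230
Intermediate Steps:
X(q) = 2 + q
109*(-X(-4)) + 12 = 109*(-(2 - 4)) + 12 = 109*(-1*(-2)) + 12 = 109*2 + 12 = 218 + 12 = 230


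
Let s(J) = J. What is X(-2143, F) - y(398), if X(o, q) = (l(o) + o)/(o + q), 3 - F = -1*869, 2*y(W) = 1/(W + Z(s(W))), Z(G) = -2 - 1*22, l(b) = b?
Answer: 3204657/950708 ≈ 3.3708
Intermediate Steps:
Z(G) = -24 (Z(G) = -2 - 22 = -24)
y(W) = 1/(2*(-24 + W)) (y(W) = 1/(2*(W - 24)) = 1/(2*(-24 + W)))
F = 872 (F = 3 - (-1)*869 = 3 - 1*(-869) = 3 + 869 = 872)
X(o, q) = 2*o/(o + q) (X(o, q) = (o + o)/(o + q) = (2*o)/(o + q) = 2*o/(o + q))
X(-2143, F) - y(398) = 2*(-2143)/(-2143 + 872) - 1/(2*(-24 + 398)) = 2*(-2143)/(-1271) - 1/(2*374) = 2*(-2143)*(-1/1271) - 1/(2*374) = 4286/1271 - 1*1/748 = 4286/1271 - 1/748 = 3204657/950708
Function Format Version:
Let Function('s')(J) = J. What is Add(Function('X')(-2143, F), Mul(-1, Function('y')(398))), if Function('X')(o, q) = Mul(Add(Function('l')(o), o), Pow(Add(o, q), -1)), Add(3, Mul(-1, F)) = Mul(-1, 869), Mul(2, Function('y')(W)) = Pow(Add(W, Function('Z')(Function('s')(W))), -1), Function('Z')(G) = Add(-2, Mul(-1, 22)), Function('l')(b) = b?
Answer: Rational(3204657, 950708) ≈ 3.3708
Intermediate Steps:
Function('Z')(G) = -24 (Function('Z')(G) = Add(-2, -22) = -24)
Function('y')(W) = Mul(Rational(1, 2), Pow(Add(-24, W), -1)) (Function('y')(W) = Mul(Rational(1, 2), Pow(Add(W, -24), -1)) = Mul(Rational(1, 2), Pow(Add(-24, W), -1)))
F = 872 (F = Add(3, Mul(-1, Mul(-1, 869))) = Add(3, Mul(-1, -869)) = Add(3, 869) = 872)
Function('X')(o, q) = Mul(2, o, Pow(Add(o, q), -1)) (Function('X')(o, q) = Mul(Add(o, o), Pow(Add(o, q), -1)) = Mul(Mul(2, o), Pow(Add(o, q), -1)) = Mul(2, o, Pow(Add(o, q), -1)))
Add(Function('X')(-2143, F), Mul(-1, Function('y')(398))) = Add(Mul(2, -2143, Pow(Add(-2143, 872), -1)), Mul(-1, Mul(Rational(1, 2), Pow(Add(-24, 398), -1)))) = Add(Mul(2, -2143, Pow(-1271, -1)), Mul(-1, Mul(Rational(1, 2), Pow(374, -1)))) = Add(Mul(2, -2143, Rational(-1, 1271)), Mul(-1, Mul(Rational(1, 2), Rational(1, 374)))) = Add(Rational(4286, 1271), Mul(-1, Rational(1, 748))) = Add(Rational(4286, 1271), Rational(-1, 748)) = Rational(3204657, 950708)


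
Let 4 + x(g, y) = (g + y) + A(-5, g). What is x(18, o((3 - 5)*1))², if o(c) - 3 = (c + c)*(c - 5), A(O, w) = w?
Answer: 3969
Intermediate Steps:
o(c) = 3 + 2*c*(-5 + c) (o(c) = 3 + (c + c)*(c - 5) = 3 + (2*c)*(-5 + c) = 3 + 2*c*(-5 + c))
x(g, y) = -4 + y + 2*g (x(g, y) = -4 + ((g + y) + g) = -4 + (y + 2*g) = -4 + y + 2*g)
x(18, o((3 - 5)*1))² = (-4 + (3 - 10*(3 - 5) + 2*((3 - 5)*1)²) + 2*18)² = (-4 + (3 - (-20) + 2*(-2*1)²) + 36)² = (-4 + (3 - 10*(-2) + 2*(-2)²) + 36)² = (-4 + (3 + 20 + 2*4) + 36)² = (-4 + (3 + 20 + 8) + 36)² = (-4 + 31 + 36)² = 63² = 3969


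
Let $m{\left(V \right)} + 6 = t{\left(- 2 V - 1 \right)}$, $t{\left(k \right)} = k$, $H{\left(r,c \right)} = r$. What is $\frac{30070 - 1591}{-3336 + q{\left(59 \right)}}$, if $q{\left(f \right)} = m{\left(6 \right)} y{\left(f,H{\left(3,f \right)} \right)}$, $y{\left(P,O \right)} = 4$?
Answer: $- \frac{28479}{3412} \approx -8.3467$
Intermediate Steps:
$m{\left(V \right)} = -7 - 2 V$ ($m{\left(V \right)} = -6 - \left(1 + 2 V\right) = -7 - 2 V$)
$q{\left(f \right)} = -76$ ($q{\left(f \right)} = \left(-7 - 12\right) 4 = \left(-19\right) 4 = -76$)
$\frac{30070 - 1591}{-3336 + q{\left(59 \right)}} = \frac{30070 - 1591}{-3336 - 76} = \frac{28479}{-3412} = 28479 \left(- \frac{1}{3412}\right) = - \frac{28479}{3412}$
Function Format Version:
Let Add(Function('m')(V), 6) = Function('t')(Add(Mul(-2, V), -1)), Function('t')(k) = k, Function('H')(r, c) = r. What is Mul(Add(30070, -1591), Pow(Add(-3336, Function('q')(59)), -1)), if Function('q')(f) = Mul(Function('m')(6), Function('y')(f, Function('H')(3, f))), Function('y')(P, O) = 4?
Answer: Rational(-28479, 3412) ≈ -8.3467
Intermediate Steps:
Function('m')(V) = Add(-7, Mul(-2, V)) (Function('m')(V) = Add(-6, Add(Mul(-2, V), -1)) = Add(-6, Add(-1, Mul(-2, V))) = Add(-7, Mul(-2, V)))
Function('q')(f) = -76 (Function('q')(f) = Mul(Add(-7, Mul(-2, 6)), 4) = Mul(Add(-7, -12), 4) = Mul(-19, 4) = -76)
Mul(Add(30070, -1591), Pow(Add(-3336, Function('q')(59)), -1)) = Mul(Add(30070, -1591), Pow(Add(-3336, -76), -1)) = Mul(28479, Pow(-3412, -1)) = Mul(28479, Rational(-1, 3412)) = Rational(-28479, 3412)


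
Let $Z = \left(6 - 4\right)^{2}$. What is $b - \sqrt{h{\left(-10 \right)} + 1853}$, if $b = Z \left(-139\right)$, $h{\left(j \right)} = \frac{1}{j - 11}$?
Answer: $-556 - \frac{32 \sqrt{798}}{21} \approx -599.05$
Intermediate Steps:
$h{\left(j \right)} = \frac{1}{-11 + j}$
$Z = 4$ ($Z = 2^{2} = 4$)
$b = -556$ ($b = 4 \left(-139\right) = -556$)
$b - \sqrt{h{\left(-10 \right)} + 1853} = -556 - \sqrt{\frac{1}{-11 - 10} + 1853} = -556 - \sqrt{\frac{1}{-21} + 1853} = -556 - \sqrt{- \frac{1}{21} + 1853} = -556 - \sqrt{\frac{38912}{21}} = -556 - \frac{32 \sqrt{798}}{21}$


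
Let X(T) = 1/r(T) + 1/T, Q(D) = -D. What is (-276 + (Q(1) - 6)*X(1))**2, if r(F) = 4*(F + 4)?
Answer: 32114889/400 ≈ 80287.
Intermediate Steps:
r(F) = 16 + 4*F (r(F) = 4*(4 + F) = 16 + 4*F)
X(T) = 1/T + 1/(16 + 4*T) (X(T) = 1/(16 + 4*T) + 1/T = 1/T + 1/(16 + 4*T))
(-276 + (Q(1) - 6)*X(1))**2 = (-276 + (-1*1 - 6)*((1/4)*(16 + 5*1)/(1*(4 + 1))))**2 = (-276 + (-1 - 6)*((1/4)*1*(16 + 5)/5))**2 = (-276 - 7*21/(4*5))**2 = (-276 - 7*21/20)**2 = (-276 - 147/20)**2 = (-5667/20)**2 = 32114889/400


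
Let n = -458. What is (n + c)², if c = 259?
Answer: 39601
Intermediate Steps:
(n + c)² = (-458 + 259)² = (-199)² = 39601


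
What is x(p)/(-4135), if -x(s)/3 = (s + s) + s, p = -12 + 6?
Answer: -54/4135 ≈ -0.013059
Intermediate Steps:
p = -6
x(s) = -9*s (x(s) = -3*((s + s) + s) = -3*(2*s + s) = -9*s)
x(p)/(-4135) = -9*(-6)/(-4135) = 54*(-1/4135) = -54/4135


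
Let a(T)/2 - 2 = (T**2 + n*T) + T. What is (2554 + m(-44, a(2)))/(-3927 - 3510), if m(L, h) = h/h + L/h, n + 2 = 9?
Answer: -2554/7437 ≈ -0.34342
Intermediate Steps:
n = 7 (n = -2 + 9 = 7)
a(T) = 4 + 2*T**2 + 16*T (a(T) = 4 + 2*((T**2 + 7*T) + T) = 4 + 2*(T**2 + 8*T) = 4 + (2*T**2 + 16*T) = 4 + 2*T**2 + 16*T)
m(L, h) = 1 + L/h
(2554 + m(-44, a(2)))/(-3927 - 3510) = (2554 + (-44 + (4 + 2*2**2 + 16*2))/(4 + 2*2**2 + 16*2))/(-3927 - 3510) = (2554 + (-44 + (4 + 2*4 + 32))/(4 + 2*4 + 32))/(-7437) = (2554 + (-44 + (4 + 8 + 32))/(4 + 8 + 32))*(-1/7437) = (2554 + (-44 + 44)/44)*(-1/7437) = (2554 + (1/44)*0)*(-1/7437) = (2554 + 0)*(-1/7437) = 2554*(-1/7437) = -2554/7437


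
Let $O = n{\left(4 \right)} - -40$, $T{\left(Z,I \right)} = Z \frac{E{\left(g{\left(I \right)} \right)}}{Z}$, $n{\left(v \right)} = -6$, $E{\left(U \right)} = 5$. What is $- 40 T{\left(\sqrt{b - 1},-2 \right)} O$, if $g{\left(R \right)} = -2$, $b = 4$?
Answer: $-6800$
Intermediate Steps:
$T{\left(Z,I \right)} = 5$ ($T{\left(Z,I \right)} = Z \frac{5}{Z} = 5$)
$O = 34$ ($O = -6 - -40 = -6 + 40 = 34$)
$- 40 T{\left(\sqrt{b - 1},-2 \right)} O = \left(-40\right) 5 \cdot 34 = \left(-200\right) 34 = -6800$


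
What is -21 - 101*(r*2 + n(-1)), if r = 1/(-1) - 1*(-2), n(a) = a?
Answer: -122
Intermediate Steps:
r = 1 (r = -1 + 2 = 1)
-21 - 101*(r*2 + n(-1)) = -21 - 101*(1*2 - 1) = -21 - 101*(2 - 1) = -21 - 101*1 = -21 - 101 = -122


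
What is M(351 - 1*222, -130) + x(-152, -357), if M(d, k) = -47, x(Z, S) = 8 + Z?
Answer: -191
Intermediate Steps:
M(351 - 1*222, -130) + x(-152, -357) = -47 + (8 - 152) = -47 - 144 = -191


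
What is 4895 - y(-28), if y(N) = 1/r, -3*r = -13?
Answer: 63632/13 ≈ 4894.8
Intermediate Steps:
r = 13/3 (r = -1/3*(-13) = 13/3 ≈ 4.3333)
y(N) = 3/13 (y(N) = 1/(13/3) = 3/13)
4895 - y(-28) = 4895 - 1*3/13 = 4895 - 3/13 = 63632/13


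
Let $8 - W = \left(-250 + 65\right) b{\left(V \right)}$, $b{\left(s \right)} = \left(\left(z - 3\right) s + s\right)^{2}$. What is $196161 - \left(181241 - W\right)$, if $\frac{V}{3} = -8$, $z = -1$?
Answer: $973968$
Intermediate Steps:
$V = -24$ ($V = 3 \left(-8\right) = -24$)
$b{\left(s \right)} = 9 s^{2}$ ($b{\left(s \right)} = \left(\left(-1 - 3\right) s + s\right)^{2} = \left(- 4 s + s\right)^{2} = \left(- 3 s\right)^{2} = 9 s^{2}$)
$W = 959048$ ($W = 8 - \left(-250 + 65\right) 9 \left(-24\right)^{2} = 8 - - 185 \cdot 9 \cdot 576 = 8 - \left(-185\right) 5184 = 8 - -959040 = 8 + 959040 = 959048$)
$196161 - \left(181241 - W\right) = 196161 - \left(181241 - 959048\right) = 196161 - -777807 = 196161 + 777807 = 973968$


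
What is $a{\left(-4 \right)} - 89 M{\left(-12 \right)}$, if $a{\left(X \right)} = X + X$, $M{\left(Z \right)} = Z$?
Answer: $1060$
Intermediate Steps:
$a{\left(X \right)} = 2 X$
$a{\left(-4 \right)} - 89 M{\left(-12 \right)} = 2 \left(-4\right) - -1068 = -8 + 1068 = 1060$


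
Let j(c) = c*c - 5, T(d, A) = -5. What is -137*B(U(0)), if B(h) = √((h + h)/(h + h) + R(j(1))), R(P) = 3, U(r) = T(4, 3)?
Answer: -274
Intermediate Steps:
U(r) = -5
j(c) = -5 + c² (j(c) = c² - 5 = -5 + c²)
B(h) = 2 (B(h) = √((h + h)/(h + h) + 3) = √((2*h)/((2*h)) + 3) = √((2*h)*(1/(2*h)) + 3) = √(1 + 3) = √4 = 2)
-137*B(U(0)) = -137*2 = -274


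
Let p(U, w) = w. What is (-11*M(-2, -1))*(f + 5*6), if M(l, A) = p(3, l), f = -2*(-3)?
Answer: 792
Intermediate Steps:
f = 6
M(l, A) = l
(-11*M(-2, -1))*(f + 5*6) = (-11*(-2))*(6 + 5*6) = 22*(6 + 30) = 22*36 = 792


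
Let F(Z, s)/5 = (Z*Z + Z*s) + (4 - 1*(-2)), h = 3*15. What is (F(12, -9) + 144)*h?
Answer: 15930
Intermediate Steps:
h = 45
F(Z, s) = 30 + 5*Z**2 + 5*Z*s (F(Z, s) = 5*((Z*Z + Z*s) + (4 - 1*(-2))) = 5*((Z**2 + Z*s) + (4 + 2)) = 5*((Z**2 + Z*s) + 6) = 5*(6 + Z**2 + Z*s) = 30 + 5*Z**2 + 5*Z*s)
(F(12, -9) + 144)*h = ((30 + 5*12**2 + 5*12*(-9)) + 144)*45 = ((30 + 5*144 - 540) + 144)*45 = ((30 + 720 - 540) + 144)*45 = (210 + 144)*45 = 354*45 = 15930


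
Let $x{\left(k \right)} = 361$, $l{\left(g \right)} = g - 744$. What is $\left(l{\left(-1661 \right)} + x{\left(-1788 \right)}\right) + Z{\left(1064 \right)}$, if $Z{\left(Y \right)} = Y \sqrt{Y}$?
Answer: $-2044 + 2128 \sqrt{266} \approx 32663.0$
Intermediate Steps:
$l{\left(g \right)} = -744 + g$
$Z{\left(Y \right)} = Y^{\frac{3}{2}}$
$\left(l{\left(-1661 \right)} + x{\left(-1788 \right)}\right) + Z{\left(1064 \right)} = \left(\left(-744 - 1661\right) + 361\right) + 1064^{\frac{3}{2}} = \left(-2405 + 361\right) + 2128 \sqrt{266} = -2044 + 2128 \sqrt{266}$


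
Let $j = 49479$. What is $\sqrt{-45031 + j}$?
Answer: $4 \sqrt{278} \approx 66.693$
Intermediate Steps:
$\sqrt{-45031 + j} = \sqrt{-45031 + 49479} = \sqrt{4448} = 4 \sqrt{278}$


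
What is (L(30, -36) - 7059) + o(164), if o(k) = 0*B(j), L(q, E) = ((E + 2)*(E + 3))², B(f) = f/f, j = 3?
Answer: 1251825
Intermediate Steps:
B(f) = 1
L(q, E) = (2 + E)²*(3 + E)² (L(q, E) = ((2 + E)*(3 + E))² = (2 + E)²*(3 + E)²)
o(k) = 0 (o(k) = 0*1 = 0)
(L(30, -36) - 7059) + o(164) = ((2 - 36)²*(3 - 36)² - 7059) + 0 = ((-34)²*(-33)² - 7059) + 0 = (1156*1089 - 7059) + 0 = (1258884 - 7059) + 0 = 1251825 + 0 = 1251825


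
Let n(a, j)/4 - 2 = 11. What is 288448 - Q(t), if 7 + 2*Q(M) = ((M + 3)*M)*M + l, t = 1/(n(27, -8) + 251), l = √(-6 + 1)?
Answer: 16048360919771/55636254 - I*√5/2 ≈ 2.8845e+5 - 1.118*I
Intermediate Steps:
l = I*√5 (l = √(-5) = I*√5 ≈ 2.2361*I)
n(a, j) = 52 (n(a, j) = 8 + 4*11 = 8 + 44 = 52)
t = 1/303 (t = 1/(52 + 251) = 1/303 ≈ 0.0033003)
Q(M) = -7/2 + I*√5/2 + M²*(3 + M)/2 (Q(M) = -7/2 + (((M + 3)*M)*M + I*√5)/2 = -7/2 + (((3 + M)*M)*M + I*√5)/2 = -7/2 + ((M*(3 + M))*M + I*√5)/2 = -7/2 + (M²*(3 + M) + I*√5)/2 = -7/2 + (I*√5 + M²*(3 + M))/2 = -7/2 + (I*√5/2 + M²*(3 + M)/2) = -7/2 + I*√5/2 + M²*(3 + M)/2)
288448 - Q(t) = 288448 - (-7/2 + (1/303)³/2 + 3*(1/303)²/2 + I*√5/2) = 288448 - (-7/2 + (½)*(1/27818127) + (3/2)*(1/91809) + I*√5/2) = 288448 - (-7/2 + 1/55636254 + 1/61206 + I*√5/2) = 288448 - (-194725979/55636254 + I*√5/2) = 288448 + (194725979/55636254 - I*√5/2) = 16048360919771/55636254 - I*√5/2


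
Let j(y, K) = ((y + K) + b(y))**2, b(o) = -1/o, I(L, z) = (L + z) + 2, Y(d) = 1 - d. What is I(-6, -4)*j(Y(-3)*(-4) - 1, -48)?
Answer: -9750528/289 ≈ -33739.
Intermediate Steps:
I(L, z) = 2 + L + z
j(y, K) = (K + y - 1/y)**2 (j(y, K) = ((y + K) - 1/y)**2 = ((K + y) - 1/y)**2 = (K + y - 1/y)**2)
I(-6, -4)*j(Y(-3)*(-4) - 1, -48) = (2 - 6 - 4)*((-1 + ((1 - 1*(-3))*(-4) - 1)*(-48 + ((1 - 1*(-3))*(-4) - 1)))**2/((1 - 1*(-3))*(-4) - 1)**2) = -8*(-1 + ((1 + 3)*(-4) - 1)*(-48 + ((1 + 3)*(-4) - 1)))**2/((1 + 3)*(-4) - 1)**2 = -8*(-1 + (4*(-4) - 1)*(-48 + (4*(-4) - 1)))**2/(4*(-4) - 1)**2 = -8*(-1 + (-16 - 1)*(-48 + (-16 - 1)))**2/(-16 - 1)**2 = -8*(-1 - 17*(-48 - 17))**2/(-17)**2 = -8*(-1 - 17*(-65))**2/289 = -8*(-1 + 1105)**2/289 = -8*1104**2/289 = -8*1218816/289 = -9750528/289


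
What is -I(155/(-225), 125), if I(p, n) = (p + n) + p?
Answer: -5563/45 ≈ -123.62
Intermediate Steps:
I(p, n) = n + 2*p (I(p, n) = (n + p) + p = n + 2*p)
-I(155/(-225), 125) = -(125 + 2*(155/(-225))) = -(125 + 2*(155*(-1/225))) = -(125 + 2*(-31/45)) = -(125 - 62/45) = -1*5563/45 = -5563/45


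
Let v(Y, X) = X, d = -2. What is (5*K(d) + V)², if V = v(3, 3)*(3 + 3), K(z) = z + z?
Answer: 4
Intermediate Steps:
K(z) = 2*z
V = 18 (V = 3*(3 + 3) = 3*6 = 18)
(5*K(d) + V)² = (5*(2*(-2)) + 18)² = (5*(-4) + 18)² = (-20 + 18)² = (-2)² = 4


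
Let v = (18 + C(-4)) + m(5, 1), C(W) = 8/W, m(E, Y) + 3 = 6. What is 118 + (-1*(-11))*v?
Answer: 327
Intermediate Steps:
m(E, Y) = 3 (m(E, Y) = -3 + 6 = 3)
v = 19 (v = (18 + 8/(-4)) + 3 = (18 + 8*(-1/4)) + 3 = (18 - 2) + 3 = 16 + 3 = 19)
118 + (-1*(-11))*v = 118 - 1*(-11)*19 = 118 + 11*19 = 118 + 209 = 327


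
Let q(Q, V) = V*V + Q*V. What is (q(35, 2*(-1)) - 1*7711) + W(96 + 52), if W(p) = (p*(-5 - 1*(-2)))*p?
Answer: -73489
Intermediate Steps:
q(Q, V) = V² + Q*V
W(p) = -3*p² (W(p) = (p*(-5 + 2))*p = (p*(-3))*p = (-3*p)*p = -3*p²)
(q(35, 2*(-1)) - 1*7711) + W(96 + 52) = ((2*(-1))*(35 + 2*(-1)) - 1*7711) - 3*(96 + 52)² = (-2*(35 - 2) - 7711) - 3*148² = (-2*33 - 7711) - 3*21904 = (-66 - 7711) - 65712 = -7777 - 65712 = -73489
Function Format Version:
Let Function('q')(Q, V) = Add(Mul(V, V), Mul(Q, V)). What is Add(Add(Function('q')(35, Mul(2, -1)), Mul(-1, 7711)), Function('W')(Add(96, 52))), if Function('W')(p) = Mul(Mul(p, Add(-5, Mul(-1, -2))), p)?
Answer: -73489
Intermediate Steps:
Function('q')(Q, V) = Add(Pow(V, 2), Mul(Q, V))
Function('W')(p) = Mul(-3, Pow(p, 2)) (Function('W')(p) = Mul(Mul(p, Add(-5, 2)), p) = Mul(Mul(p, -3), p) = Mul(Mul(-3, p), p) = Mul(-3, Pow(p, 2)))
Add(Add(Function('q')(35, Mul(2, -1)), Mul(-1, 7711)), Function('W')(Add(96, 52))) = Add(Add(Mul(Mul(2, -1), Add(35, Mul(2, -1))), Mul(-1, 7711)), Mul(-3, Pow(Add(96, 52), 2))) = Add(Add(Mul(-2, Add(35, -2)), -7711), Mul(-3, Pow(148, 2))) = Add(Add(Mul(-2, 33), -7711), Mul(-3, 21904)) = Add(Add(-66, -7711), -65712) = Add(-7777, -65712) = -73489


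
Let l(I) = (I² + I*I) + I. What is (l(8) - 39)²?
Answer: 9409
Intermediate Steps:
l(I) = I + 2*I² (l(I) = (I² + I²) + I = 2*I² + I = I + 2*I²)
(l(8) - 39)² = (8*(1 + 2*8) - 39)² = (8*(1 + 16) - 39)² = (8*17 - 39)² = (136 - 39)² = 97² = 9409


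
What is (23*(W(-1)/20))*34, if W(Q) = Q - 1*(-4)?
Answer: 1173/10 ≈ 117.30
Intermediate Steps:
W(Q) = 4 + Q (W(Q) = Q + 4 = 4 + Q)
(23*(W(-1)/20))*34 = (23*((4 - 1)/20))*34 = (23*(3*(1/20)))*34 = (23*(3/20))*34 = (69/20)*34 = 1173/10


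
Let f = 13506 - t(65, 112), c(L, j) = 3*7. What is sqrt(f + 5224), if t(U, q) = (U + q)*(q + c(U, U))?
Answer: I*sqrt(4811) ≈ 69.361*I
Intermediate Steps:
c(L, j) = 21
t(U, q) = (21 + q)*(U + q) (t(U, q) = (U + q)*(q + 21) = (U + q)*(21 + q) = (21 + q)*(U + q))
f = -10035 (f = 13506 - (112**2 + 21*65 + 21*112 + 65*112) = 13506 - (12544 + 1365 + 2352 + 7280) = 13506 - 1*23541 = 13506 - 23541 = -10035)
sqrt(f + 5224) = sqrt(-10035 + 5224) = sqrt(-4811) = I*sqrt(4811)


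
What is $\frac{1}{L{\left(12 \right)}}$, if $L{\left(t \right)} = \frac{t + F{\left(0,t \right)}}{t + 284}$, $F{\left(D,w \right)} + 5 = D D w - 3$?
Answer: $74$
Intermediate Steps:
$F{\left(D,w \right)} = -8 + w D^{2}$ ($F{\left(D,w \right)} = -5 + \left(D D w - 3\right) = -5 + \left(D^{2} w - 3\right) = -5 + \left(w D^{2} - 3\right) = -5 + \left(-3 + w D^{2}\right) = -8 + w D^{2}$)
$L{\left(t \right)} = \frac{-8 + t}{284 + t}$ ($L{\left(t \right)} = \frac{t + \left(-8 + t 0^{2}\right)}{t + 284} = \frac{t + \left(-8 + t 0\right)}{284 + t} = \frac{t + \left(-8 + 0\right)}{284 + t} = \frac{t - 8}{284 + t} = \frac{-8 + t}{284 + t}$)
$\frac{1}{L{\left(12 \right)}} = \frac{1}{\frac{1}{284 + 12} \left(-8 + 12\right)} = \frac{1}{\frac{1}{296} \cdot 4} = \frac{1}{\frac{1}{74}} = 74$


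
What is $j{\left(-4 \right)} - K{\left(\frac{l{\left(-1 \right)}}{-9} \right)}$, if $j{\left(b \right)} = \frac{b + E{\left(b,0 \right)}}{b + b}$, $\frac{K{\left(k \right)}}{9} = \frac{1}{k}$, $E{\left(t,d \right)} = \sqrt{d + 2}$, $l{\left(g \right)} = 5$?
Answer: $\frac{167}{10} - \frac{\sqrt{2}}{8} \approx 16.523$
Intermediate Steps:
$E{\left(t,d \right)} = \sqrt{2 + d}$
$K{\left(k \right)} = \frac{9}{k}$
$j{\left(b \right)} = \frac{b + \sqrt{2}}{2 b}$ ($j{\left(b \right)} = \frac{b + \sqrt{2 + 0}}{b + b} = \frac{b + \sqrt{2}}{2 b}$)
$j{\left(-4 \right)} - K{\left(\frac{l{\left(-1 \right)}}{-9} \right)} = \frac{-4 + \sqrt{2}}{2 \left(-4\right)} - \frac{9}{5 \frac{1}{-9}} = \frac{1}{2} \left(- \frac{1}{4}\right) \left(-4 + \sqrt{2}\right) - \frac{9}{5 \left(- \frac{1}{9}\right)} = \left(\frac{1}{2} - \frac{\sqrt{2}}{8}\right) - \frac{9}{- \frac{5}{9}} = \left(\frac{1}{2} - \frac{\sqrt{2}}{8}\right) - 9 \left(- \frac{9}{5}\right) = \left(\frac{1}{2} - \frac{\sqrt{2}}{8}\right) - - \frac{81}{5} = \left(\frac{1}{2} - \frac{\sqrt{2}}{8}\right) + \frac{81}{5} = \frac{167}{10} - \frac{\sqrt{2}}{8}$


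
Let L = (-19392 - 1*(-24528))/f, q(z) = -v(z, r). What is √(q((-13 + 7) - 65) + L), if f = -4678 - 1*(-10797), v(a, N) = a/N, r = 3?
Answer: √8258024949/18357 ≈ 4.9504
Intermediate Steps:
f = 6119 (f = -4678 + 10797 = 6119)
q(z) = -z/3
L = 5136/6119 (L = (-19392 - 1*(-24528))/6119 = (-19392 + 24528)*(1/6119) = 5136*(1/6119) = 5136/6119 ≈ 0.83935)
√(q((-13 + 7) - 65) + L) = √(-((-13 + 7) - 65)/3 + 5136/6119) = √(-(-6 - 65)/3 + 5136/6119) = √(-⅓*(-71) + 5136/6119) = √(71/3 + 5136/6119) = √(449857/18357) = √8258024949/18357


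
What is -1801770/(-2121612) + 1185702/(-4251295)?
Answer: 857376033421/1503266414590 ≈ 0.57034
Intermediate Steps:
-1801770/(-2121612) + 1185702/(-4251295) = -1801770*(-1/2121612) + 1185702*(-1/4251295) = 300295/353602 - 1185702/4251295 = 857376033421/1503266414590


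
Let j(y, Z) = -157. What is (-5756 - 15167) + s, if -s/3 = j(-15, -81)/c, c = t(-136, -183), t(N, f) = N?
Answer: -2845999/136 ≈ -20926.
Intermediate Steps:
c = -136
s = -471/136 (s = -(-471)/(-136) = -(-471)*(-1)/136 = -3*157/136 = -471/136 ≈ -3.4632)
(-5756 - 15167) + s = (-5756 - 15167) - 471/136 = -20923 - 471/136 = -2845999/136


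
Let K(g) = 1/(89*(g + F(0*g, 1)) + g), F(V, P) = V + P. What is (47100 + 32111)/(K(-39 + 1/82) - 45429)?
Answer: -11106649576/6369872705 ≈ -1.7436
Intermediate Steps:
F(V, P) = P + V
K(g) = 1/(89 + 90*g) (K(g) = 1/(89*(g + (1 + 0*g)) + g) = 1/(89*(g + (1 + 0)) + g) = 1/(89*(g + 1) + g) = 1/(89*(1 + g) + g) = 1/((89 + 89*g) + g) = 1/(89 + 90*g))
(47100 + 32111)/(K(-39 + 1/82) - 45429) = (47100 + 32111)/(1/(89 + 90*(-39 + 1/82)) - 45429) = 79211/(1/(89 + 90*(-39 + 1/82)) - 45429) = 79211/(1/(89 + 90*(-3197/82)) - 45429) = 79211/(1/(89 - 143865/41) - 45429) = 79211/(1/(-140216/41) - 45429) = 79211/(-41/140216 - 45429) = 79211/(-6369872705/140216) = 79211*(-140216/6369872705) = -11106649576/6369872705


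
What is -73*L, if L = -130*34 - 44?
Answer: 325872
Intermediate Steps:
L = -4464 (L = -4420 - 44 = -4464)
-73*L = -73*(-4464) = 325872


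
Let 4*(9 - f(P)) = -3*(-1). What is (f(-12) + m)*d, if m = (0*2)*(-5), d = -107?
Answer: -3531/4 ≈ -882.75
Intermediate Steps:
f(P) = 33/4 (f(P) = 9 - (-3)*(-1)/4 = 9 - ¼*3 = 9 - ¾ = 33/4)
m = 0 (m = 0*(-5) = 0)
(f(-12) + m)*d = (33/4 + 0)*(-107) = (33/4)*(-107) = -3531/4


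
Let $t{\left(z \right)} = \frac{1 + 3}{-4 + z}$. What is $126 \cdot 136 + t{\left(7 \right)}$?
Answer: $\frac{51412}{3} \approx 17137.0$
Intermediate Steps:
$t{\left(z \right)} = \frac{4}{-4 + z}$
$126 \cdot 136 + t{\left(7 \right)} = 126 \cdot 136 + \frac{4}{-4 + 7} = 17136 + \frac{4}{3} = \frac{51412}{3}$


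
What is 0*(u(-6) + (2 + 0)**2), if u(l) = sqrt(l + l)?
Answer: 0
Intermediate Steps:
u(l) = sqrt(2)*sqrt(l) (u(l) = sqrt(2*l) = sqrt(2)*sqrt(l))
0*(u(-6) + (2 + 0)**2) = 0*(sqrt(2)*sqrt(-6) + (2 + 0)**2) = 0*(sqrt(2)*(I*sqrt(6)) + 2**2) = 0*(2*I*sqrt(3) + 4) = 0*(4 + 2*I*sqrt(3)) = 0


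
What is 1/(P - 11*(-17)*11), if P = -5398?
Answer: -1/3341 ≈ -0.00029931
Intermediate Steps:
1/(P - 11*(-17)*11) = 1/(-5398 - 11*(-17)*11) = 1/(-5398 + 187*11) = 1/(-5398 + 2057) = 1/(-3341) = -1/3341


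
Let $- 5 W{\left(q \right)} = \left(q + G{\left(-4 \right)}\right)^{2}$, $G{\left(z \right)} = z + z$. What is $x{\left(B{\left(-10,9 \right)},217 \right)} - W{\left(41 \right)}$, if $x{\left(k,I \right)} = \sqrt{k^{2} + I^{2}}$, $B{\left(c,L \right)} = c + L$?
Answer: $\frac{1089}{5} + \sqrt{47090} \approx 434.8$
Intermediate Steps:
$G{\left(z \right)} = 2 z$
$W{\left(q \right)} = - \frac{\left(-8 + q\right)^{2}}{5}$ ($W{\left(q \right)} = - \frac{\left(q + 2 \left(-4\right)\right)^{2}}{5} = - \frac{\left(q - 8\right)^{2}}{5} = - \frac{\left(-8 + q\right)^{2}}{5}$)
$B{\left(c,L \right)} = L + c$
$x{\left(k,I \right)} = \sqrt{I^{2} + k^{2}}$
$x{\left(B{\left(-10,9 \right)},217 \right)} - W{\left(41 \right)} = \sqrt{217^{2} + \left(9 - 10\right)^{2}} - - \frac{\left(-8 + 41\right)^{2}}{5} = \sqrt{47089 + \left(-1\right)^{2}} - - \frac{33^{2}}{5} = \sqrt{47089 + 1} - \left(- \frac{1}{5}\right) 1089 = \sqrt{47090} - - \frac{1089}{5} = \sqrt{47090} + \frac{1089}{5} = \frac{1089}{5} + \sqrt{47090}$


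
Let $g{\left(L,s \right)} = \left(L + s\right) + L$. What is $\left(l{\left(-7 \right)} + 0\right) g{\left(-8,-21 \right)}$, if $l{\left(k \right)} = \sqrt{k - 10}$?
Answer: $- 37 i \sqrt{17} \approx - 152.55 i$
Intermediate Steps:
$l{\left(k \right)} = \sqrt{-10 + k}$
$g{\left(L,s \right)} = s + 2 L$
$\left(l{\left(-7 \right)} + 0\right) g{\left(-8,-21 \right)} = \left(\sqrt{-10 - 7} + 0\right) \left(-21 + 2 \left(-8\right)\right) = \left(\sqrt{-17} + 0\right) \left(-21 - 16\right) = \left(i \sqrt{17} + 0\right) \left(-37\right) = i \sqrt{17} \left(-37\right) = - 37 i \sqrt{17}$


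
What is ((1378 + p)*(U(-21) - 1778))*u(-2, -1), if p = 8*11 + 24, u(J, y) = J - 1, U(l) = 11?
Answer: 7898490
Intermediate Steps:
u(J, y) = -1 + J
p = 112 (p = 88 + 24 = 112)
((1378 + p)*(U(-21) - 1778))*u(-2, -1) = ((1378 + 112)*(11 - 1778))*(-1 - 2) = (1490*(-1767))*(-3) = -2632830*(-3) = 7898490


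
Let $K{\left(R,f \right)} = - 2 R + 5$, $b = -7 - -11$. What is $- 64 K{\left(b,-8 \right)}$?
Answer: $192$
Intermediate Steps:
$b = 4$ ($b = -7 + 11 = 4$)
$K{\left(R,f \right)} = 5 - 2 R$
$- 64 K{\left(b,-8 \right)} = - 64 \left(5 - 8\right) = \left(-64\right) \left(-3\right) = 192$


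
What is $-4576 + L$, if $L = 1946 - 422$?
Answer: $-3052$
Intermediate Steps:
$L = 1524$ ($L = 1946 - 422 = 1524$)
$-4576 + L = -4576 + 1524 = -3052$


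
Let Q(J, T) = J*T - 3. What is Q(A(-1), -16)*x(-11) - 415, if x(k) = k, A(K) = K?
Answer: -558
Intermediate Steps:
Q(J, T) = -3 + J*T
Q(A(-1), -16)*x(-11) - 415 = (-3 - 1*(-16))*(-11) - 415 = (-3 + 16)*(-11) - 415 = 13*(-11) - 415 = -143 - 415 = -558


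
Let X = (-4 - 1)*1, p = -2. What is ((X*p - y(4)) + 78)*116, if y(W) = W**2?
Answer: 8352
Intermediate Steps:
X = -5 (X = -5*1 = -5)
((X*p - y(4)) + 78)*116 = ((-5*(-2) - 1*4**2) + 78)*116 = ((10 - 1*16) + 78)*116 = ((10 - 16) + 78)*116 = (-6 + 78)*116 = 72*116 = 8352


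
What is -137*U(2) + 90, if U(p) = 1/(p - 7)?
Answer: 587/5 ≈ 117.40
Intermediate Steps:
U(p) = 1/(-7 + p)
-137*U(2) + 90 = -137/(-7 + 2) + 90 = -137/(-5) + 90 = -137*(-⅕) + 90 = 137/5 + 90 = 587/5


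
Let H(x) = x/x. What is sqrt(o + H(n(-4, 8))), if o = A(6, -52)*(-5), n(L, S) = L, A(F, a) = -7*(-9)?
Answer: I*sqrt(314) ≈ 17.72*I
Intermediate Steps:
A(F, a) = 63
H(x) = 1
o = -315 (o = 63*(-5) = -315)
sqrt(o + H(n(-4, 8))) = sqrt(-315 + 1) = sqrt(-314) = I*sqrt(314)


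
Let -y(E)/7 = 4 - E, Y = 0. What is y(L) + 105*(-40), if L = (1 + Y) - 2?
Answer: -4235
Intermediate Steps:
L = -1 (L = (1 + 0) - 2 = 1 - 2 = -1)
y(E) = -28 + 7*E (y(E) = -7*(4 - E) = -28 + 7*E)
y(L) + 105*(-40) = (-28 + 7*(-1)) + 105*(-40) = (-28 - 7) - 4200 = -35 - 4200 = -4235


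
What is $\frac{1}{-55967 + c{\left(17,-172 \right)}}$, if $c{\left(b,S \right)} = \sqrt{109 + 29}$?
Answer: $- \frac{55967}{3132304951} - \frac{\sqrt{138}}{3132304951} \approx -1.7871 \cdot 10^{-5}$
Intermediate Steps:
$c{\left(b,S \right)} = \sqrt{138}$
$\frac{1}{-55967 + c{\left(17,-172 \right)}} = \frac{1}{-55967 + \sqrt{138}}$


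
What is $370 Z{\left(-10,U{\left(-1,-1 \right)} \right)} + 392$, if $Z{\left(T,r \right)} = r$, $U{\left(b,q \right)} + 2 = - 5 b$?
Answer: $1502$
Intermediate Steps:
$U{\left(b,q \right)} = -2 - 5 b$
$370 Z{\left(-10,U{\left(-1,-1 \right)} \right)} + 392 = 370 \left(-2 - -5\right) + 392 = 370 \left(-2 + 5\right) + 392 = 370 \cdot 3 + 392 = 1110 + 392 = 1502$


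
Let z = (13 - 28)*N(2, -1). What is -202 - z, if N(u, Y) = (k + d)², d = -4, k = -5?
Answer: 1013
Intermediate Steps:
N(u, Y) = 81 (N(u, Y) = (-5 - 4)² = (-9)² = 81)
z = -1215 (z = (13 - 28)*81 = -15*81 = -1215)
-202 - z = -202 - 1*(-1215) = -202 + 1215 = 1013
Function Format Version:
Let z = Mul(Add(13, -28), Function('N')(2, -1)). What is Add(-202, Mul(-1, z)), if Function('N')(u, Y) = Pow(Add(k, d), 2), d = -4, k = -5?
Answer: 1013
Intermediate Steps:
Function('N')(u, Y) = 81 (Function('N')(u, Y) = Pow(Add(-5, -4), 2) = Pow(-9, 2) = 81)
z = -1215 (z = Mul(Add(13, -28), 81) = Mul(-15, 81) = -1215)
Add(-202, Mul(-1, z)) = Add(-202, Mul(-1, -1215)) = Add(-202, 1215) = 1013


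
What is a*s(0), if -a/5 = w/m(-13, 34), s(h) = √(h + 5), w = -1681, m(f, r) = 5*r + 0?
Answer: 1681*√5/34 ≈ 110.55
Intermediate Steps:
m(f, r) = 5*r
s(h) = √(5 + h)
a = 1681/34 (a = -(-8405)/(5*34) = -(-8405)/170 = -5*(-1681/170) = 1681/34 ≈ 49.441)
a*s(0) = 1681*√(5 + 0)/34 = 1681*√5/34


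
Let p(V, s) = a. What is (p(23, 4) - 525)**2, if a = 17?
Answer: 258064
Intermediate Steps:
p(V, s) = 17
(p(23, 4) - 525)**2 = (17 - 525)**2 = (-508)**2 = 258064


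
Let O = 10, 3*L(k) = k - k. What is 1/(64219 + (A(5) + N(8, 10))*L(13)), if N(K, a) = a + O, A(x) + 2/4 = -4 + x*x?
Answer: 1/64219 ≈ 1.5572e-5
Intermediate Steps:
L(k) = 0 (L(k) = (k - k)/3 = (⅓)*0 = 0)
A(x) = -9/2 + x² (A(x) = -½ + (-4 + x*x) = -½ + (-4 + x²) = -9/2 + x²)
N(K, a) = 10 + a (N(K, a) = a + 10 = 10 + a)
1/(64219 + (A(5) + N(8, 10))*L(13)) = 1/(64219 + ((-9/2 + 5²) + (10 + 10))*0) = 1/(64219 + ((-9/2 + 25) + 20)*0) = 1/(64219 + (41/2 + 20)*0) = 1/(64219 + (81/2)*0) = 1/(64219 + 0) = 1/64219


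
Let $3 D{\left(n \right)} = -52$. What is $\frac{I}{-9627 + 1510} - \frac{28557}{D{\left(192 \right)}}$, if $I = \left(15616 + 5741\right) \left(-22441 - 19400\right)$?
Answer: $\frac{47162499831}{422084} \approx 1.1174 \cdot 10^{5}$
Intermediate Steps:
$I = -893598237$ ($I = 21357 \left(-41841\right) = -893598237$)
$D{\left(n \right)} = - \frac{52}{3}$ ($D{\left(n \right)} = \frac{1}{3} \left(-52\right) = - \frac{52}{3}$)
$\frac{I}{-9627 + 1510} - \frac{28557}{D{\left(192 \right)}} = - \frac{893598237}{-9627 + 1510} - \frac{28557}{- \frac{52}{3}} = - \frac{893598237}{-8117} - - \frac{85671}{52} = \left(-893598237\right) \left(- \frac{1}{8117}\right) + \frac{85671}{52} = \frac{893598237}{8117} + \frac{85671}{52} = \frac{47162499831}{422084}$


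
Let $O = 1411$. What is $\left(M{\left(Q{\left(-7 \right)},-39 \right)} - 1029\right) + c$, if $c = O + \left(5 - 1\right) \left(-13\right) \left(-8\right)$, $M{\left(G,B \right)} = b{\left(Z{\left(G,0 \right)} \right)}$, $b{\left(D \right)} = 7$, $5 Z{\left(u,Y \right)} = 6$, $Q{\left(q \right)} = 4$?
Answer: $805$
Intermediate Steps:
$Z{\left(u,Y \right)} = \frac{6}{5}$ ($Z{\left(u,Y \right)} = \frac{1}{5} \cdot 6 = \frac{6}{5}$)
$M{\left(G,B \right)} = 7$
$c = 1827$ ($c = 1411 + \left(5 - 1\right) \left(-13\right) \left(-8\right) = 1411 + 4 \left(-13\right) \left(-8\right) = 1411 - -416 = 1411 + 416 = 1827$)
$\left(M{\left(Q{\left(-7 \right)},-39 \right)} - 1029\right) + c = \left(7 - 1029\right) + 1827 = -1022 + 1827 = 805$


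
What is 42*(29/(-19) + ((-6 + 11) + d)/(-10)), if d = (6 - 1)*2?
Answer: -2415/19 ≈ -127.11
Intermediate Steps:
d = 10 (d = 5*2 = 10)
42*(29/(-19) + ((-6 + 11) + d)/(-10)) = 42*(29/(-19) + ((-6 + 11) + 10)/(-10)) = 42*(29*(-1/19) + (5 + 10)*(-⅒)) = 42*(-29/19 + 15*(-⅒)) = 42*(-29/19 - 3/2) = 42*(-115/38) = -2415/19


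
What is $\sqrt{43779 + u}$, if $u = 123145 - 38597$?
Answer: $\sqrt{128327} \approx 358.23$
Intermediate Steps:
$u = 84548$
$\sqrt{43779 + u} = \sqrt{43779 + 84548} = \sqrt{128327}$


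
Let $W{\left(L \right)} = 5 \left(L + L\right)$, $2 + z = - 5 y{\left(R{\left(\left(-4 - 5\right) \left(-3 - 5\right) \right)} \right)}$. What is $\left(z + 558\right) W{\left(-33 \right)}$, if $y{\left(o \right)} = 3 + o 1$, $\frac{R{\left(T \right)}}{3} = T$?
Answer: $177870$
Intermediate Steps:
$R{\left(T \right)} = 3 T$
$y{\left(o \right)} = 3 + o$
$z = -1097$ ($z = -2 - 5 \left(3 + 3 \left(-4 - 5\right) \left(-3 - 5\right)\right) = -2 - 5 \left(3 + 3 \left(\left(-9\right) \left(-8\right)\right)\right) = -2 - 5 \left(3 + 3 \cdot 72\right) = -2 - 5 \left(3 + 216\right) = -2 - 1095 = -1097$)
$W{\left(L \right)} = 10 L$ ($W{\left(L \right)} = 5 \cdot 2 L = 10 L$)
$\left(z + 558\right) W{\left(-33 \right)} = \left(-1097 + 558\right) 10 \left(-33\right) = \left(-539\right) \left(-330\right) = 177870$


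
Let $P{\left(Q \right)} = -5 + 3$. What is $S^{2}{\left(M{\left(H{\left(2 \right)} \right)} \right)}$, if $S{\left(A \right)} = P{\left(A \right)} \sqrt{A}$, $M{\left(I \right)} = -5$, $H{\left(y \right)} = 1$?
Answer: $-20$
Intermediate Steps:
$P{\left(Q \right)} = -2$
$S{\left(A \right)} = - 2 \sqrt{A}$
$S^{2}{\left(M{\left(H{\left(2 \right)} \right)} \right)} = \left(- 2 \sqrt{-5}\right)^{2} = \left(- 2 i \sqrt{5}\right)^{2} = -20$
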